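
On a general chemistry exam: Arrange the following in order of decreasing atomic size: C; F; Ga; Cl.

Ga > Cl > C > F

C is in period 2, group 14; F is in period 2, group 17; Cl is in period 3, group 17; Ga is in period 4, group 13.
Radius decreases left→right (rising Z_eff, same n) and increases top→bottom (higher n).
Neither a single period nor a single group — weigh both effects.
C > F: both are in period 2; the period trend gives C the larger value.
Cl > C: period and group pull opposite ways; the down-group shift dominates (99 vs 75 pm).
Ga > Cl: relative to Cl, both the across-period and down-group shifts push Ga's atomic radius up.
For reference (pm): C 75, F 64, Cl 99, Ga 124.
So from largest to smallest: Ga > Cl > C > F.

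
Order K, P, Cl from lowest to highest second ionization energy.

P < Cl < K

The second ionization energy removes an electron from the +1 ion. For each element: K⁺ is the bare [Ar] core; P⁺ still has 4 valence electrons; Cl⁺ still has 6 valence electrons.
Core electrons are held far more tightly than valence electrons, so K tops the IE_2 order.
Valence configurations: P⁺ [Ne]3s²3p², Cl⁺ [Ne]3s²3p⁴.
Tabulated IE_2 (kJ/mol): K 3052, P 1907, Cl 2298.
Putting it together, IE_2: P < Cl < K.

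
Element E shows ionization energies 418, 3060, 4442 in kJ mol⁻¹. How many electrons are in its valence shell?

Look for the largest jump between consecutive ionization energies: IE2/IE1 ≈ 7.3, far larger than any earlier ratio.
That jump marks the point where a core electron is being removed. So the atom has 1 valence electron.

1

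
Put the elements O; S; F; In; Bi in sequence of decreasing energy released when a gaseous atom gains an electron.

O is in period 2, group 16; F is in period 2, group 17; S is in period 3, group 16; In is in period 5, group 13; Bi is in period 6, group 15.
Adding an electron releases more energy for atoms nearer the top right (short of the noble gases).
Here both period and group differ, so the two effects have to be weighed against each other.
Bi > In: period and group pull opposite ways; the across-period shift dominates (91 vs 29 kJ/mol).
O > Bi: relative to Bi, both the across-period and down-group shifts push O's electron affinity up.
S > O: this pair runs against the simple trend — see the exception note.
F > S: relative to S, both the across-period and down-group shifts push F's electron affinity up.
Note the exception: S has a higher electron affinity than O, contrary to the simple trend — the compact 2p subshell of O repels the added electron more than S's larger 3p does.
For reference (kJ/mol): O 141, F 328, S 200, In 29, Bi 91.
So from highest to lowest: F > S > O > Bi > In.

F > S > O > Bi > In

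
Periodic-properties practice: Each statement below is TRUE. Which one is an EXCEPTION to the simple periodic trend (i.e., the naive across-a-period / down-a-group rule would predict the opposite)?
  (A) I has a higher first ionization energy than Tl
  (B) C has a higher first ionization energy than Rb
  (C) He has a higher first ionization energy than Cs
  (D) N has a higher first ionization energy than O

(D)

The general trend: first ionization energy increases across a period and decreases down a group.
(A) I (period 5, group 17) vs Tl (period 6, group 13): the stated order agrees with the simple trend.
(B) C (period 2, group 14) vs Rb (period 5, group 1): the stated order agrees with the simple trend.
(C) He (period 1, group 18) vs Cs (period 6, group 1): the stated order agrees with the simple trend.
(D) N (period 2, group 15) vs O (period 2, group 16): the stated order contradicts the simple trend.
The exception is (D): pairing an electron in O's 2p⁴ costs repulsion energy, so O ionizes more easily than half-filled N (2p³).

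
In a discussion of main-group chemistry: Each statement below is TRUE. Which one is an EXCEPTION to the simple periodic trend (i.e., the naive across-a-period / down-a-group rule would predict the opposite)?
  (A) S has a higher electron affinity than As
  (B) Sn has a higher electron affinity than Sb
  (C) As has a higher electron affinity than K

The general trend: electron affinity increases across a period and decreases down a group.
(A) S (period 3, group 16) vs As (period 4, group 15): the stated order agrees with the simple trend.
(B) Sn (period 5, group 14) vs Sb (period 5, group 15): the stated order contradicts the simple trend.
(C) As (period 4, group 15) vs K (period 4, group 1): the stated order agrees with the simple trend.
The exception is (B): adding an electron to Sb's half-filled 5p³ is unfavourable, so Sn has the more exothermic EA.

(B)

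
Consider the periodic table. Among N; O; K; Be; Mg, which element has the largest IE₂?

O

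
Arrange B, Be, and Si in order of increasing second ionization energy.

Si, Be, B

The second ionization energy removes an electron from the +1 ion. For each element: B⁺ still has 2 valence electrons; Be⁺ still has 1 valence electron; Si⁺ still has 3 valence electrons.
All are still removing valence electrons, so compare the +1 ions as you would atoms: IE_2 generally rises across a period (higher Z_eff) and falls down a group (larger shell), subject to the usual subshell exceptions.
Valence configurations: B⁺ [He]2s², Be⁺ [He]2s¹, Si⁺ [Ne]3s²3p¹.
The numbers (kJ/mol): B 2427, Be 1757, Si 1577.
So the second ionization energies run Si < Be < B.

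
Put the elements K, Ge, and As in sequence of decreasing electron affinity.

K is in period 4, group 1; Ge is in period 4, group 14; As is in period 4, group 15.
Adding an electron releases more energy for atoms nearer the top right (short of the noble gases).
All lie in period 4; the across-period trend (electron affinity increases left to right) applies, with the exception below.
Note the exception: Ge has a higher electron affinity than As, contrary to the simple trend — adding an electron to As's half-filled 4p³ is unfavourable, so Ge (4p²) has the more exothermic EA.
Tabulated electron affinity (kJ/mol): K 48, Ge 119, As 78.
So from highest to lowest: Ge > As > K.

Ge, As, K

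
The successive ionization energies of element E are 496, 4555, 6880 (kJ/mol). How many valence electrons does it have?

1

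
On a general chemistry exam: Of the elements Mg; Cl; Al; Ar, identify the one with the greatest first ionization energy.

Mg is in period 3, group 2; Al is in period 3, group 13; Cl is in period 3, group 17; Ar is in period 3, group 18.
First ionization energy rises across a period (greater Z_eff holds electrons more tightly) and falls down a group (valence electrons are farther from the nucleus).
All lie in period 3; the across-period trend (first ionization energy increases left to right) applies, with the exception below.
Note the exception: Mg has a higher first ionization energy than Al, contrary to the simple trend — Al's single 3p electron is easier to remove than one from Mg's filled 3s².
Approximate values (kJ/mol): Mg 738, Al 578, Cl 1251, Ar 1521.
The greatest first ionization energy among these belongs to Ar.

Ar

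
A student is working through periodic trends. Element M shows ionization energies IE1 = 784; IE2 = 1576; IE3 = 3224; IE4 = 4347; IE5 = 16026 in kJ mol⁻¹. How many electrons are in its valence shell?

4

Look for the largest jump between consecutive ionization energies: IE5/IE4 ≈ 3.7, far larger than any earlier ratio.
That jump marks the point where a core electron is being removed. So the atom has 4 valence electrons.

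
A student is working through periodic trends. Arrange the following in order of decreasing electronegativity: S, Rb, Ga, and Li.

S > Ga > Li > Rb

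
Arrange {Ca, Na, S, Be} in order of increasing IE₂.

Ca < Be < S < Na

The second ionization energy removes an electron from the +1 ion. For each element: Ca⁺ still has 1 valence electron; Na⁺ is the bare [Ne] core; S⁺ still has 5 valence electrons; Be⁺ still has 1 valence electron.
Breaking into a closed-shell core is much more expensive than removing a leftover valence electron — Na has the largest IE_2 here.
Valence configurations: Ca⁺ [Ar]4s¹, S⁺ [Ne]3s²3p³, Be⁺ [He]2s¹.
Approximate IE_2 values (kJ/mol): Ca 1145, Na 4562, S 2252, Be 1757.
So the second ionization energies run Ca < Be < S < Na.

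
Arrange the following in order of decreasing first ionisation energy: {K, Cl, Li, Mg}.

Cl > Mg > Li > K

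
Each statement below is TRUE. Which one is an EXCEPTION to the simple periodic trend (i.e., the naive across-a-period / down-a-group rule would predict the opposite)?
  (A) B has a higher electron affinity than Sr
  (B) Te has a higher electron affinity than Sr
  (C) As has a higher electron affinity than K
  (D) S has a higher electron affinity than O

The general trend: electron affinity increases across a period and decreases down a group.
(A) B (period 2, group 13) vs Sr (period 5, group 2): the stated order agrees with the simple trend.
(B) Te (period 5, group 16) vs Sr (period 5, group 2): the stated order agrees with the simple trend.
(C) As (period 4, group 15) vs K (period 4, group 1): the stated order agrees with the simple trend.
(D) S (period 3, group 16) vs O (period 2, group 16): the stated order contradicts the simple trend.
The exception is (D): the compact 2p subshell of O repels the added electron more than S's larger 3p does.

(D)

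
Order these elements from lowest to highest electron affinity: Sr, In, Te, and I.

Sr is in period 5, group 2; In is in period 5, group 13; Te is in period 5, group 16; I is in period 5, group 17.
Adding an electron releases more energy for atoms nearer the top right (short of the noble gases).
All lie in period 5, so electron affinity increases left to right.
So from lowest to highest: Sr < In < Te < I.

Sr, In, Te, I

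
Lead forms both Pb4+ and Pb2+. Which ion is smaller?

Both ions have Z = 82 protons, but Pb4+ has lost more electrons, so its remaining electrons feel a larger effective nuclear charge per electron and are pulled in more tightly.
Higher positive charge → smaller ion, so Pb2+ > Pb4+.

Pb4+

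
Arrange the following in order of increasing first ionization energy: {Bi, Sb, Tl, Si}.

Si is in period 3, group 14; Sb is in period 5, group 15; Tl is in period 6, group 13; Bi is in period 6, group 15.
IE₁ increases left→right with effective nuclear charge and decreases top→bottom as the valence shell moves farther out.
These span different periods and groups, so the two trends combine.
Bi > Tl: both are in period 6; the period trend gives Bi the larger value.
Si > Bi: the two effects oppose for this pair; the down-group effect wins (786 vs 703 kJ/mol).
Sb > Si: the two effects oppose for this pair; the across-period effect wins (831 vs 786 kJ/mol).
Approximate values (kJ/mol): Si 786, Sb 831, Tl 589, Bi 703.
So from lowest to highest: Tl < Bi < Si < Sb.

Tl, Bi, Si, Sb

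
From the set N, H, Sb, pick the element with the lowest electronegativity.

Sb

Atoms toward the upper right of the periodic table pull bonding electrons most strongly.
Neither a single period nor a single group — weigh both effects.
H > Sb: period and group pull opposite ways; the down-group shift dominates (2.20 vs 2.05).
N > H: period and group pull opposite ways; the across-period shift dominates (3.04 vs 2.20).
Tabulated electronegativity (Pauling): H 2.20, N 3.04, Sb 2.05.
The lowest electronegativity among these belongs to Sb.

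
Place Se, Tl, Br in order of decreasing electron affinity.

Adding an electron releases more energy for atoms nearer the top right (short of the noble gases).
Neither a single period nor a single group — weigh both effects.
Se > Tl: both effects reinforce here, so Se is clearly the higher of the two.
Br > Se: Br lies to the right of Se in period 4, so the across-period effect alone puts Br higher.
Approximate values (kJ/mol): Se 195, Br 325, Tl 19.
So from highest to lowest: Br > Se > Tl.

Br > Se > Tl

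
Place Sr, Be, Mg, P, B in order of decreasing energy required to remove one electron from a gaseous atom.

P, Be, B, Mg, Sr

Be is in period 2, group 2; B is in period 2, group 13; Mg is in period 3, group 2; P is in period 3, group 15; Sr is in period 5, group 2.
IE₁ increases left→right with effective nuclear charge and decreases top→bottom as the valence shell moves farther out.
Here both period and group differ, so the two effects have to be weighed against each other.
Mg > Sr: Mg sits above Sr in group 2, so the down-group effect alone puts Mg higher.
B > Mg: both effects reinforce here, so B is clearly the higher of the two.
Be > B: this pair runs against the simple trend — see the exception note.
P > Be: period and group pull opposite ways; the across-period shift dominates (1012 vs 900 kJ/mol).
Note the exception: Be has a higher first ionization energy than B, contrary to the simple trend — removing B's lone 2p electron is easier than breaking Be's filled 2s².
For reference (kJ/mol): Be 900, B 801, Mg 738, P 1012, Sr 550.
So from highest to lowest: P > Be > B > Mg > Sr.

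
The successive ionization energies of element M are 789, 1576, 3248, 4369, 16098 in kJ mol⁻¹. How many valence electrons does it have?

4

Look for the largest jump between consecutive ionization energies: IE5/IE4 ≈ 3.7, far larger than any earlier ratio.
That jump marks the point where a core electron is being removed. So the atom has 4 valence electrons.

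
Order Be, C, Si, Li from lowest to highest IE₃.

Si < C < Li < Be

The third ionization energy removes an electron from the +2 ion. For each element: Be²⁺ is the bare [He] core; C²⁺ still has 2 valence electrons; Si²⁺ still has 2 valence electrons; Li²⁺ is already 1 electron into the core.
Pulling an electron out of a noble-gas core costs far more than removing a remaining valence electron, so Li and Be sit at the high end of IE_3.
Valence configurations: C²⁺ [He]2s², Si²⁺ [Ne]3s².
Tabulated IE_3 (kJ/mol): Be 14849, C 4620, Si 3232, Li 11815.
Overall IE_3 order: Si < C < Li < Be.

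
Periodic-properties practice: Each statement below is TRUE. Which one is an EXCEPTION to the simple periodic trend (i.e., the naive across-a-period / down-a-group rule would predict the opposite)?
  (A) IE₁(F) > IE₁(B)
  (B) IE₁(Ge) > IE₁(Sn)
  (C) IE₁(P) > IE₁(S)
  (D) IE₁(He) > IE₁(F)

(C)

The general trend: first ionisation energy increases across a period and decreases down a group.
(A) F (period 2, group 17) vs B (period 2, group 13): the stated order agrees with the simple trend.
(B) Ge (period 4, group 14) vs Sn (period 5, group 14): the stated order agrees with the simple trend.
(C) P (period 3, group 15) vs S (period 3, group 16): the stated order contradicts the simple trend.
(D) He (period 1, group 18) vs F (period 2, group 17): the stated order agrees with the simple trend.
The exception is (C): S (3p⁴) ionizes more easily than half-filled P (3p³) because the paired 3p electron in S is pushed out by e⁻–e⁻ repulsion.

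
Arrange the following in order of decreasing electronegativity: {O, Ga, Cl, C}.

C is in period 2, group 14; O is in period 2, group 16; Cl is in period 3, group 17; Ga is in period 4, group 13.
Smaller atoms with higher effective nuclear charge are more electronegative.
These span different periods and groups, so the two trends combine.
C > Ga: relative to Ga, both the across-period and down-group shifts push C's electronegativity up.
Cl > C: period and group pull opposite ways; the across-period shift dominates (3.16 vs 2.55).
O > Cl: period and group pull opposite ways; the down-group shift dominates (3.44 vs 3.16).
Approximate values (Pauling): C 2.55, O 3.44, Cl 3.16, Ga 1.81.
So from highest to lowest: O > Cl > C > Ga.

O > Cl > C > Ga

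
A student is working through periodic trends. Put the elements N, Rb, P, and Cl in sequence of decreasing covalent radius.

Atomic radius shrinks across a period as nuclear charge pulls the same shell inward, and grows down a group as new shells are added.
These span different periods and groups, so the two trends combine.
Cl > N: the two effects oppose for this pair; the down-group effect wins (99 vs 71 pm).
P > Cl: P lies to the left of Cl in period 3, so the across-period effect alone puts P larger.
Rb > P: relative to P, both the across-period and down-group shifts push Rb's atomic radius up.
Tabulated atomic radius (pm): N 71, P 111, Cl 99, Rb 210.
So from largest to smallest: Rb > P > Cl > N.

Rb > P > Cl > N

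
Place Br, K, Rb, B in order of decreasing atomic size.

Rb, K, Br, B

B is in period 2, group 13; K is in period 4, group 1; Br is in period 4, group 17; Rb is in period 5, group 1.
Across a period the added protons contract the valence shell; down a group each new principal shell makes the atom larger.
Here both period and group differ, so the two effects have to be weighed against each other.
Br > B: period and group pull opposite ways; the down-group shift dominates (114 vs 85 pm).
K > Br: K lies to the left of Br in period 4, so the across-period effect alone puts K larger.
Rb > K: Rb sits below K in group 1, so the down-group effect alone puts Rb larger.
Tabulated atomic radius (pm): B 85, K 196, Br 114, Rb 210.
So from largest to smallest: Rb > K > Br > B.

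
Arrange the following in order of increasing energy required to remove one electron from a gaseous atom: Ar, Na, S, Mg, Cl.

Na is in period 3, group 1; Mg is in period 3, group 2; S is in period 3, group 16; Cl is in period 3, group 17; Ar is in period 3, group 18.
IE₁ increases left→right with effective nuclear charge and decreases top→bottom as the valence shell moves farther out.
All lie in period 3, so first ionization energy increases left to right.
So from lowest to highest: Na < Mg < S < Cl < Ar.

Na, Mg, S, Cl, Ar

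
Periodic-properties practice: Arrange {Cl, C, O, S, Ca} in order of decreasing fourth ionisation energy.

O > Ca > C > Cl > S

IE_4 is the cost of taking one more electron from the +3 cation: Cl³⁺ still has 4 valence electrons; C³⁺ still has 1 valence electron; O³⁺ still has 3 valence electrons; S³⁺ still has 3 valence electrons; Ca³⁺ is already 1 electron into the core.
Usually core removal costs more than valence removal, but here the competition is close: a tightly held n=2 valence electron can cost more to remove than an n=3 core electron, so the actual values have to decide it.
Valence configurations: Cl³⁺ [Ne]3s²3p², C³⁺ [He]2s¹, O³⁺ [He]2s²2p¹, S³⁺ [Ne]3s²3p¹.
Approximate IE_4 values (kJ/mol): Cl 5159, C 6223, O 7469, S 4556, Ca 6491.
So the fourth ionization energies run S < Cl < C < Ca < O.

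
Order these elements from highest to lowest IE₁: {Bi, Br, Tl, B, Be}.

First ionization energy rises across a period (greater Z_eff holds electrons more tightly) and falls down a group (valence electrons are farther from the nucleus).
Neither a single period nor a single group — weigh both effects.
Bi > Tl: both are in period 6; the period trend gives Bi the larger value.
B > Bi: the two effects oppose for this pair; the down-group effect wins (801 vs 703 kJ/mol).
Be > B: this pair runs against the simple trend — see the exception note.
Br > Be: period and group pull opposite ways; the across-period shift dominates (1140 vs 900 kJ/mol).
Note the exception: Be has a higher first ionization energy than B, contrary to the simple trend — removing B's lone 2p electron is easier than breaking Be's filled 2s².
Approximate values (kJ/mol): Be 900, B 801, Br 1140, Tl 589, Bi 703.
So from highest to lowest: Br > Be > B > Bi > Tl.

Br > Be > B > Bi > Tl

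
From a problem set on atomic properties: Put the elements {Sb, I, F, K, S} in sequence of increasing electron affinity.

F is in period 2, group 17; S is in period 3, group 16; K is in period 4, group 1; Sb is in period 5, group 15; I is in period 5, group 17.
Adding an electron releases more energy for atoms nearer the top right (short of the noble gases).
These span different periods and groups, so the two trends combine.
Sb > K: period and group pull opposite ways; the across-period shift dominates (103 vs 48 kJ/mol).
S > Sb: relative to Sb, both the across-period and down-group shifts push S's electron affinity up.
I > S: the two effects oppose for this pair; the across-period effect wins (295 vs 200 kJ/mol).
F > I: F sits above I in group 17, so the down-group effect alone puts F higher.
Approximate values (kJ/mol): F 328, S 200, K 48, Sb 103, I 295.
So from lowest to highest: K < Sb < S < I < F.

K, Sb, S, I, F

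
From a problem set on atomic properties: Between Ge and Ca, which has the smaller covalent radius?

Ge

Ca is in period 4, group 2; Ge is in period 4, group 14.
Radius decreases left→right (rising Z_eff, same n) and increases top→bottom (higher n).
All lie in period 4, so atomic radius increases right to left.
So Ge has the smaller covalent radius (Ge < Ca).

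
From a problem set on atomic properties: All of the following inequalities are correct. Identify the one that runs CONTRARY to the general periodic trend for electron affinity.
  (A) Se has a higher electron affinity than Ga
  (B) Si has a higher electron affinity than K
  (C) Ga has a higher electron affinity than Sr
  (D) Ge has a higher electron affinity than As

(D)

The general trend: electron affinity increases across a period and decreases down a group.
(A) Se (period 4, group 16) vs Ga (period 4, group 13): the stated order agrees with the simple trend.
(B) Si (period 3, group 14) vs K (period 4, group 1): the stated order agrees with the simple trend.
(C) Ga (period 4, group 13) vs Sr (period 5, group 2): the stated order agrees with the simple trend.
(D) Ge (period 4, group 14) vs As (period 4, group 15): the stated order contradicts the simple trend.
The exception is (D): adding an electron to As's half-filled 4p³ is unfavourable, so Ge (4p²) has the more exothermic EA.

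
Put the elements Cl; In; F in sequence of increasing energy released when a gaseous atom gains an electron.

In, F, Cl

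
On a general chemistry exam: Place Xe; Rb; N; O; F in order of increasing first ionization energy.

Rb, Xe, O, N, F

IE₁ increases left→right with effective nuclear charge and decreases top→bottom as the valence shell moves farther out.
These span different periods and groups, so the two trends combine.
Xe > Rb: Xe lies to the right of Rb in period 5, so the across-period effect alone puts Xe higher.
O > Xe: period and group pull opposite ways; the down-group shift dominates (1314 vs 1170 kJ/mol).
N > O: this pair runs against the simple trend — see the exception note.
F > N: both are in period 2; the period trend gives F the larger value.
Note the exception: N has a higher first ionization energy than O, contrary to the simple trend — pairing an electron in O's 2p⁴ costs repulsion energy, so O ionizes more easily than half-filled N (2p³).
Tabulated first ionization energy (kJ/mol): N 1402, O 1314, F 1681, Rb 403, Xe 1170.
So from lowest to highest: Rb < Xe < O < N < F.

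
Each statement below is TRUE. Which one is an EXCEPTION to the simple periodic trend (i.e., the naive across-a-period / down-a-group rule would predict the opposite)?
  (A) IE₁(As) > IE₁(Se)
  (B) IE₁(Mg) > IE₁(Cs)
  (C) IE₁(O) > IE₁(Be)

The general trend: IE₁ increases across a period and decreases down a group.
(A) As (period 4, group 15) vs Se (period 4, group 16): the stated order contradicts the simple trend.
(B) Mg (period 3, group 2) vs Cs (period 6, group 1): the stated order agrees with the simple trend.
(C) O (period 2, group 16) vs Be (period 2, group 2): the stated order agrees with the simple trend.
The exception is (A): Se (4p⁴) ionizes more easily than half-filled As (4p³).

(A)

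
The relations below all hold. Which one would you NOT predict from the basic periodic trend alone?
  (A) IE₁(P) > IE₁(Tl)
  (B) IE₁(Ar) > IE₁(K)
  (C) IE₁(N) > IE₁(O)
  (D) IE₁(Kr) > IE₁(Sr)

(C)

The general trend: IE₁ increases across a period and decreases down a group.
(A) P (period 3, group 15) vs Tl (period 6, group 13): the stated order agrees with the simple trend.
(B) Ar (period 3, group 18) vs K (period 4, group 1): the stated order agrees with the simple trend.
(C) N (period 2, group 15) vs O (period 2, group 16): the stated order contradicts the simple trend.
(D) Kr (period 4, group 18) vs Sr (period 5, group 2): the stated order agrees with the simple trend.
The exception is (C): pairing an electron in O's 2p⁴ costs repulsion energy, so O ionizes more easily than half-filled N (2p³).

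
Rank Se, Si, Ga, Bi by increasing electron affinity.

Ga < Bi < Si < Se

Adding an electron releases more energy for atoms nearer the top right (short of the noble gases).
Here both period and group differ, so the two effects have to be weighed against each other.
Bi > Ga: the two effects oppose for this pair; the across-period effect wins (91 vs 29 kJ/mol).
Si > Bi: period and group pull opposite ways; the down-group shift dominates (134 vs 91 kJ/mol).
Se > Si: the two effects oppose for this pair; the across-period effect wins (195 vs 134 kJ/mol).
For reference (kJ/mol): Si 134, Ga 29, Se 195, Bi 91.
So from lowest to highest: Ga < Bi < Si < Se.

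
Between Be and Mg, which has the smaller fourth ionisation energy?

Mg

The fourth ionization energy removes an electron from the +3 ion. For each element: Be³⁺ is already 1 electron into the core; Mg³⁺ is already 1 electron into the core.
All of these are removing an electron from a noble-gas core or deeper; the smaller core (lower principal quantum number) is held far more tightly, and within a period the higher nuclear charge binds the same core more tightly.
Tabulated IE_4 (kJ/mol): Be 21007, Mg 10543.
Hence IE_4: Mg < Be.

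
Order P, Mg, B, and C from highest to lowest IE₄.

B, Mg, C, P

The fourth ionization energy removes an electron from the +3 ion. For each element: P³⁺ still has 2 valence electrons; Mg³⁺ is already 1 electron into the core; B³⁺ is the bare [He] core; C³⁺ still has 1 valence electron.
Breaking into a closed-shell core is much more expensive than removing a leftover valence electron — Mg and B have the largest IE_4 here.
Valence configurations: P³⁺ [Ne]3s², C³⁺ [He]2s¹.
Approximate IE_4 values (kJ/mol): P 4964, Mg 10543, B 25026, C 6223.
Hence IE_4: P < C < Mg < B.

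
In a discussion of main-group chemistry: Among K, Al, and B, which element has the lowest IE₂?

After 1 electron has been removed, what remains? K⁺ is the bare [Ar] core; Al⁺ still has 2 valence electrons; B⁺ still has 2 valence electrons.
Core electrons are held far more tightly than valence electrons, so K tops the IE_2 order.
Valence configurations: Al⁺ [Ne]3s², B⁺ [He]2s².
Tabulated IE_2 (kJ/mol): K 3052, Al 1817, B 2427.
Overall IE_2 order: Al < B < K.

Al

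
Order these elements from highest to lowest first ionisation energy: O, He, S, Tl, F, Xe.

First ionization energy rises across a period (greater Z_eff holds electrons more tightly) and falls down a group (valence electrons are farther from the nucleus).
These span different periods and groups, so the two trends combine.
S > Tl: relative to Tl, both the across-period and down-group shifts push S's first ionization energy up.
Xe > S: period and group pull opposite ways; the across-period shift dominates (1170 vs 1000 kJ/mol).
O > Xe: period and group pull opposite ways; the down-group shift dominates (1314 vs 1170 kJ/mol).
F > O: both are in period 2; the period trend gives F the larger value.
He > F: relative to F, both the across-period and down-group shifts push He's first ionization energy up.
Tabulated first ionization energy (kJ/mol): He 2372, O 1314, F 1681, S 1000, Xe 1170, Tl 589.
So from highest to lowest: He > F > O > Xe > S > Tl.

He, F, O, Xe, S, Tl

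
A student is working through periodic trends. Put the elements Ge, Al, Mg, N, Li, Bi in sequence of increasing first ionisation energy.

Li, Al, Bi, Mg, Ge, N

Li is in period 2, group 1; N is in period 2, group 15; Mg is in period 3, group 2; Al is in period 3, group 13; Ge is in period 4, group 14; Bi is in period 6, group 15.
Across a period the outer electron is held more tightly (higher IE₁); down a group it sits in a higher shell, more shielded, and comes off more easily.
These span different periods and groups, so the two trends combine.
Al > Li: the two effects oppose for this pair; the across-period effect wins (578 vs 520 kJ/mol).
Bi > Al: the two effects oppose for this pair; the across-period effect wins (703 vs 578 kJ/mol).
Mg > Bi: the two effects oppose for this pair; the down-group effect wins (738 vs 703 kJ/mol).
Ge > Mg: the two effects oppose for this pair; the across-period effect wins (762 vs 738 kJ/mol).
N > Ge: relative to Ge, both the across-period and down-group shifts push N's first ionization energy up.
Note the exception: Mg has a higher first ionization energy than Al, contrary to the simple trend — Al's single 3p electron is easier to remove than one from Mg's filled 3s².
Approximate values (kJ/mol): Li 520, N 1402, Mg 738, Al 578, Ge 762, Bi 703.
So from lowest to highest: Li < Al < Bi < Mg < Ge < N.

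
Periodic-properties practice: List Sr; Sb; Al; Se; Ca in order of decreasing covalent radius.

Sr > Ca > Sb > Al > Se

Al is in period 3, group 13; Ca is in period 4, group 2; Se is in period 4, group 16; Sr is in period 5, group 2; Sb is in period 5, group 15.
Radius decreases left→right (rising Z_eff, same n) and increases top→bottom (higher n).
Neither a single period nor a single group — weigh both effects.
Al > Se: period and group pull opposite ways; the across-period shift dominates (126 vs 116 pm).
Sb > Al: the two effects oppose for this pair; the down-group effect wins (140 vs 126 pm).
Ca > Sb: period and group pull opposite ways; the across-period shift dominates (171 vs 140 pm).
Sr > Ca: they share group 2; the group trend gives Sr the larger value.
For reference (pm): Al 126, Ca 171, Se 116, Sr 185, Sb 140.
So from largest to smallest: Sr > Ca > Sb > Al > Se.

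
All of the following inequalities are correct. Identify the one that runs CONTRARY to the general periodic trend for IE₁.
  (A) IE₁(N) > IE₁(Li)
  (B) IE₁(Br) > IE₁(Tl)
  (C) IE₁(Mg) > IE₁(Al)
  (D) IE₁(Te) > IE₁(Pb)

(C)

The general trend: IE₁ increases across a period and decreases down a group.
(A) N (period 2, group 15) vs Li (period 2, group 1): the stated order agrees with the simple trend.
(B) Br (period 4, group 17) vs Tl (period 6, group 13): the stated order agrees with the simple trend.
(C) Mg (period 3, group 2) vs Al (period 3, group 13): the stated order contradicts the simple trend.
(D) Te (period 5, group 16) vs Pb (period 6, group 14): the stated order agrees with the simple trend.
The exception is (C): Al's single 3p electron is easier to remove than one from Mg's filled 3s².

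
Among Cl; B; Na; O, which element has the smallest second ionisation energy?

Cl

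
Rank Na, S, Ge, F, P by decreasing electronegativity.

EN rises left→right (higher Z_eff, smaller atoms) and falls top→bottom (larger, more shielded atoms).
These span different periods and groups, so the two trends combine.
Ge > Na: period and group pull opposite ways; the across-period shift dominates (2.01 vs 0.93).
P > Ge: both effects reinforce here, so P is clearly the higher of the two.
S > P: S lies to the right of P in period 3, so the across-period effect alone puts S higher.
F > S: relative to S, both the across-period and down-group shifts push F's electronegativity up.
Tabulated electronegativity (Pauling): F 3.98, Na 0.93, P 2.19, S 2.58, Ge 2.01.
So from highest to lowest: F > S > P > Ge > Na.

F, S, P, Ge, Na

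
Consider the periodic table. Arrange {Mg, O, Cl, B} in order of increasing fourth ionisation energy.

The fourth ionization energy removes an electron from the +3 ion. For each element: Mg³⁺ is already 1 electron into the core; O³⁺ still has 3 valence electrons; Cl³⁺ still has 4 valence electrons; B³⁺ is the bare [He] core.
Pulling an electron out of a noble-gas core costs far more than removing a remaining valence electron, so Mg and B sit at the high end of IE_4.
Valence configurations: O³⁺ [He]2s²2p¹, Cl³⁺ [Ne]3s²3p².
The numbers (kJ/mol): Mg 10543, O 7469, Cl 5159, B 25026.
So the fourth ionization energies run Cl < O < Mg < B.

Cl < O < Mg < B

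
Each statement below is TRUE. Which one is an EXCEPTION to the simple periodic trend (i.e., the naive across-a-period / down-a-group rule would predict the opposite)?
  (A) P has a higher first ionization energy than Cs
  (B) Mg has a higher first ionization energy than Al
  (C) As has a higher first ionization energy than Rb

The general trend: first ionization energy increases across a period and decreases down a group.
(A) P (period 3, group 15) vs Cs (period 6, group 1): the stated order agrees with the simple trend.
(B) Mg (period 3, group 2) vs Al (period 3, group 13): the stated order contradicts the simple trend.
(C) As (period 4, group 15) vs Rb (period 5, group 1): the stated order agrees with the simple trend.
The exception is (B): Al's single 3p electron is easier to remove than one from Mg's filled 3s².

(B)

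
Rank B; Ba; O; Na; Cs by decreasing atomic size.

Cs, Ba, Na, B, O

B is in period 2, group 13; O is in period 2, group 16; Na is in period 3, group 1; Cs is in period 6, group 1; Ba is in period 6, group 2.
Moving right in a period, electrons are added to the same shell under a stronger nuclear pull, so atoms get smaller; moving down, a new shell is opened and atoms get larger.
These span different periods and groups, so the two trends combine.
B > O: both are in period 2; the period trend gives B the larger value.
Na > B: both effects reinforce here, so Na is clearly the larger of the two.
Ba > Na: period and group pull opposite ways; the down-group shift dominates (196 vs 155 pm).
Cs > Ba: Cs lies to the left of Ba in period 6, so the across-period effect alone puts Cs larger.
For reference (pm): B 85, O 63, Na 155, Cs 232, Ba 196.
So from largest to smallest: Cs > Ba > Na > B > O.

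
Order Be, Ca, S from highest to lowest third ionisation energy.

Be, Ca, S

IE_3 is the cost of taking one more electron from the +2 cation: Be²⁺ is the bare [He] core; Ca²⁺ is the bare [Ar] core; S²⁺ still has 4 valence electrons.
Breaking into a closed-shell core is much more expensive than removing a leftover valence electron — Ca and Be have the largest IE_3 here.
Tabulated IE_3 (kJ/mol): Be 14849, Ca 4912, S 3357.
So the third ionization energies run S < Ca < Be.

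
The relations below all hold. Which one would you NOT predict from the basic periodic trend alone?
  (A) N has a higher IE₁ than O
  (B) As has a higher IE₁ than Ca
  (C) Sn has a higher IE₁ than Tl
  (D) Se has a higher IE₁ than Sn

The general trend: IE₁ increases across a period and decreases down a group.
(A) N (period 2, group 15) vs O (period 2, group 16): the stated order contradicts the simple trend.
(B) As (period 4, group 15) vs Ca (period 4, group 2): the stated order agrees with the simple trend.
(C) Sn (period 5, group 14) vs Tl (period 6, group 13): the stated order agrees with the simple trend.
(D) Se (period 4, group 16) vs Sn (period 5, group 14): the stated order agrees with the simple trend.
The exception is (A): pairing an electron in O's 2p⁴ costs repulsion energy, so O ionizes more easily than half-filled N (2p³).

(A)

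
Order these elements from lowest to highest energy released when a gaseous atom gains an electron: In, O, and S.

In, O, S

Electron affinity generally becomes more exothermic across a period toward the halogens and less exothermic down a group.
Here both period and group differ, so the two effects have to be weighed against each other.
O > In: both effects reinforce here, so O is clearly the higher of the two.
S > O: this pair runs against the simple trend — see the exception note.
Note the exception: S has a higher electron affinity than O, contrary to the simple trend — the compact 2p subshell of O repels the added electron more than S's larger 3p does.
Approximate values (kJ/mol): O 141, S 200, In 29.
So from lowest to highest: In < O < S.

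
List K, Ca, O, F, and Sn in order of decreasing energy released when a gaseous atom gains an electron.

F > O > Sn > K > Ca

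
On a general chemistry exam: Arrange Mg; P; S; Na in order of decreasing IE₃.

IE_3 is the cost of taking one more electron from the +2 cation: Mg²⁺ is the bare [Ne] core; P²⁺ still has 3 valence electrons; S²⁺ still has 4 valence electrons; Na²⁺ is already 1 electron into the core.
Pulling an electron out of a noble-gas core costs far more than removing a remaining valence electron, so Na and Mg sit at the high end of IE_3.
Valence configurations: P²⁺ [Ne]3s²3p¹, S²⁺ [Ne]3s²3p².
Tabulated IE_3 (kJ/mol): Mg 7733, P 2914, S 3357, Na 6910.
Overall IE_3 order: P < S < Na < Mg.

Mg, Na, S, P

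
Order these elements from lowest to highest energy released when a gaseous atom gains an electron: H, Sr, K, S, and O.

Sr, K, H, O, S

H is in period 1, group 1; O is in period 2, group 16; S is in period 3, group 16; K is in period 4, group 1; Sr is in period 5, group 2.
Electron affinity generally becomes more exothermic across a period toward the halogens and less exothermic down a group.
Here both period and group differ, so the two effects have to be weighed against each other.
K > Sr: period and group pull opposite ways; the down-group shift dominates (48 vs 5 kJ/mol).
H > K: H sits above K in group 1, so the down-group effect alone puts H higher.
O > H: period and group pull opposite ways; the across-period shift dominates (141 vs 73 kJ/mol).
S > O: this pair runs against the simple trend — see the exception note.
Note the exception: S has a higher electron affinity than O, contrary to the simple trend — the compact 2p subshell of O repels the added electron more than S's larger 3p does.
Tabulated electron affinity (kJ/mol): H 73, O 141, S 200, K 48, Sr 5.
So from lowest to highest: Sr < K < H < O < S.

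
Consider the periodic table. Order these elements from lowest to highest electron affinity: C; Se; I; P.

C is in period 2, group 14; P is in period 3, group 15; Se is in period 4, group 16; I is in period 5, group 17.
Electron affinity generally becomes more exothermic across a period toward the halogens and less exothermic down a group.
These sit on a diagonal, where the across-period and down-group effects partly cancel.
C > P: the two effects oppose for this pair; the down-group effect wins (122 vs 72 kJ/mol).
Se > C: period and group pull opposite ways; the across-period shift dominates (195 vs 122 kJ/mol).
I > Se: period and group pull opposite ways; the across-period shift dominates (295 vs 195 kJ/mol).
For reference (kJ/mol): C 122, P 72, Se 195, I 295.
So from lowest to highest: P < C < Se < I.

P, C, Se, I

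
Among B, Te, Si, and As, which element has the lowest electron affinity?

B

B is in period 2, group 13; Si is in period 3, group 14; As is in period 4, group 15; Te is in period 5, group 16.
EA tends to increase across a period and decrease down a group, though the pattern is less regular than for IE or radius.
These sit on a diagonal, where the across-period and down-group effects partly cancel.
As > B: period and group pull opposite ways; the across-period shift dominates (78 vs 27 kJ/mol).
Si > As: the two effects oppose for this pair; the down-group effect wins (134 vs 78 kJ/mol).
Te > Si: the two effects oppose for this pair; the across-period effect wins (190 vs 134 kJ/mol).
Approximate values (kJ/mol): B 27, Si 134, As 78, Te 190.
The lowest electron affinity among these belongs to B.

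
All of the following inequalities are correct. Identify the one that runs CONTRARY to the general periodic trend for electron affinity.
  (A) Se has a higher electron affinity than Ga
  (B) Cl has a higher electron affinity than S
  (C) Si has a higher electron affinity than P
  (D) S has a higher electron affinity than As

(C)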